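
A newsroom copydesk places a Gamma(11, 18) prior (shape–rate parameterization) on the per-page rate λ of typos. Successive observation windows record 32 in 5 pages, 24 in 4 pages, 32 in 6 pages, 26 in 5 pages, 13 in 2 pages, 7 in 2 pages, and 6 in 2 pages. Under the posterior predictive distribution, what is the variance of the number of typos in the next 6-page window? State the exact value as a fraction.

11325/484

Total count: 32 + 24 + 32 + 26 + 13 + 7 + 6 = 140.
Total exposure: 5 + 4 + 6 + 5 + 2 + 2 + 2 = 26 pages.
The Gamma prior is conjugate for the Poisson rate, so λ | data ~ Gamma(11+140, 18+26) = Gamma(151, 44).
The posterior predictive for a window of length T is Negative Binomial with variance T·α'·(β'+T)/β'² = 6·151·50/1936 = 11325/484.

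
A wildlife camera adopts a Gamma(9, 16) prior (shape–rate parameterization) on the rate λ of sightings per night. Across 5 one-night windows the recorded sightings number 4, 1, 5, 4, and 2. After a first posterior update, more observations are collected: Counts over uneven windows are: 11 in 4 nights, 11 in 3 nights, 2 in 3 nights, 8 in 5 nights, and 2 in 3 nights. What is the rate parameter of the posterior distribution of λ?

39

Total count: 4 + 1 + 5 + 4 + 2 = 16.
Total exposure: 5 nights.
After the first batch: Gamma(9 + 16, 16 + 5) = Gamma(25, 21).
Total count: 11 + 11 + 2 + 8 + 2 = 34.
Total exposure: 4 + 3 + 3 + 5 + 3 = 18 nights.
After the second batch: Gamma(25 + 34, 21 + 18) = Gamma(59, 39).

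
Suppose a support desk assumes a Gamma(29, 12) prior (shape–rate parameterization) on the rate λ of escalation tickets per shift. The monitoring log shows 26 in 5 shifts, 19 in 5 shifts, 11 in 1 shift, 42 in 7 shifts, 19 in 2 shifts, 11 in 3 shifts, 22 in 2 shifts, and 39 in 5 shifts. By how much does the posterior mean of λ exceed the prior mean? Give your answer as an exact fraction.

233/84

Total count: 26 + 19 + 11 + 42 + 19 + 11 + 22 + 39 = 189.
Total exposure: 5 + 5 + 1 + 7 + 2 + 3 + 2 + 5 = 30 shifts.
Conjugate update: add total count to the shape and total exposure to the rate, giving Gamma(218, 42).
Posterior mean = 218/42 = 109/21; prior mean = 29/12 = 29/12. Difference = 109/21 − 29/12 = 233/84.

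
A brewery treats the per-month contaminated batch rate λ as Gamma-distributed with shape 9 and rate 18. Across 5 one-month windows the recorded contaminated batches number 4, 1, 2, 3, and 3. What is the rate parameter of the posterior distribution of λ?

Total count: 4 + 1 + 2 + 3 + 3 = 13.
Total exposure: 5 months.
Gamma(α, β) with Poisson data over total exposure Σt gives posterior Gamma(α+Σx, β+Σt) = Gamma(22, 23).

23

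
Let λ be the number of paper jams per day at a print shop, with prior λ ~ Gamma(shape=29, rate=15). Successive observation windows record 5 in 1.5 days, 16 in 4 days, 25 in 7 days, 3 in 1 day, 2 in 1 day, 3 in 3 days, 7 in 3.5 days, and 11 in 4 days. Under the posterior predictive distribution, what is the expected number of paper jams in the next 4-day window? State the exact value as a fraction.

Total count: 5 + 16 + 25 + 3 + 2 + 3 + 7 + 11 = 72.
Total exposure: 1.5 + 4 + 7 + 1 + 1 + 3 + 3.5 + 4 = 25 days.
Gamma(α, β) with Poisson data over total exposure Σt gives posterior Gamma(α+Σx, β+Σt) = Gamma(101, 40).
Predictive mean over a 4-day window = T·E[λ|data] = 4·101/40 = 101/10.

101/10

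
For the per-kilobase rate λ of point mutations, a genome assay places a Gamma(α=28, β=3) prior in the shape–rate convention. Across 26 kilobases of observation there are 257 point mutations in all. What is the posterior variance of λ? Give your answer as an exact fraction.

285/841

Total count 257 over total exposure 26 kilobases.
The Gamma prior is conjugate for the Poisson rate, so λ | data ~ Gamma(28+257, 3+26) = Gamma(285, 29).
Posterior variance = α'/β'² = 285/841.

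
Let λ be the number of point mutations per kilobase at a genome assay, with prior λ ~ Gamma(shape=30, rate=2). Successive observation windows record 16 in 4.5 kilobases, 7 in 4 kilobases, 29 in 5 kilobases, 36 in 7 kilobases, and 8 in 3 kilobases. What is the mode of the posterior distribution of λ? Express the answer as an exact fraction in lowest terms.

Total count: 16 + 7 + 29 + 36 + 8 = 96.
Total exposure: 4.5 + 4 + 5 + 7 + 3 = 23.5 kilobases.
Posterior: α' = 30 + 96 = 126, β' = 2 + 23.5 = 51/2.
Posterior mode = (α'−1)/β' = 125/(51/2) = 250/51.

250/51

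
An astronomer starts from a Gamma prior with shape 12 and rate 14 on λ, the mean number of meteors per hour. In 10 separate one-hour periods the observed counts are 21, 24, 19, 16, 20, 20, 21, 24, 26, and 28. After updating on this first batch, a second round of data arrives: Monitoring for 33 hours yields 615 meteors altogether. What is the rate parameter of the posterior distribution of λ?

Total count: 21 + 24 + 19 + 16 + 20 + 20 + 21 + 24 + 26 + 28 = 219.
Total exposure: 10 hours.
After the first batch: Gamma(12 + 219, 14 + 10) = Gamma(231, 24).
Total count 615 over total exposure 33 hours.
After the second batch: Gamma(231 + 615, 24 + 33) = Gamma(846, 57).

57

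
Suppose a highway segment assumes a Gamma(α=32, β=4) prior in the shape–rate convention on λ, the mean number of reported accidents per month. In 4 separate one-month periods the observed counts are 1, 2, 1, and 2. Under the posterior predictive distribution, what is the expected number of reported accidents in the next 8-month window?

Total count: 1 + 2 + 1 + 2 = 6.
Total exposure: 4 months.
By Gamma–Poisson conjugacy, the posterior is Gamma(α + Σx, β + Σt) = Gamma(32 + 6, 4 + 4) = Gamma(38, 8).
Predictive mean over an 8-month window = T·E[λ|data] = 8·38/8 = 38.

38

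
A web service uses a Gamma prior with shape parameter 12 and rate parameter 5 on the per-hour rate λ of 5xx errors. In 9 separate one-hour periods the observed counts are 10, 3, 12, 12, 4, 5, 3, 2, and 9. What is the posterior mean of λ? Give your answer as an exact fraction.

36/7

Total count: 10 + 3 + 12 + 12 + 4 + 5 + 3 + 2 + 9 = 60.
Total exposure: 9 hours.
Posterior: α' = 12 + 60 = 72, β' = 5 + 9 = 14.
Posterior mean = α'/β' = 72/14 = 36/7.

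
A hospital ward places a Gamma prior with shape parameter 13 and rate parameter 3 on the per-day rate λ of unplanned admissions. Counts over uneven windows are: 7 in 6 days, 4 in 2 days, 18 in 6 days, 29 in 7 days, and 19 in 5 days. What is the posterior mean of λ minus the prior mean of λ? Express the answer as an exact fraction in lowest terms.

Total count: 7 + 4 + 18 + 29 + 19 = 77.
Total exposure: 6 + 2 + 6 + 7 + 5 = 26 days.
Posterior: α' = 13 + 77 = 90, β' = 3 + 26 = 29.
Posterior mean = 90/29 = 90/29; prior mean = 13/3 = 13/3. Difference = 90/29 − 13/3 = -107/87.

-107/87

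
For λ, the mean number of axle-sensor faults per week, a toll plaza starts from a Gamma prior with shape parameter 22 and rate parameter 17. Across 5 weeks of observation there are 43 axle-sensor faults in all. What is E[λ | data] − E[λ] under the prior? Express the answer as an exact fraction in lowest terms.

621/374

Total count 43 over total exposure 5 weeks.
Gamma(α, β) with Poisson data over total exposure Σt gives posterior Gamma(α+Σx, β+Σt) = Gamma(65, 22).
Posterior mean = 65/22 = 65/22; prior mean = 22/17 = 22/17. Difference = 65/22 − 22/17 = 621/374.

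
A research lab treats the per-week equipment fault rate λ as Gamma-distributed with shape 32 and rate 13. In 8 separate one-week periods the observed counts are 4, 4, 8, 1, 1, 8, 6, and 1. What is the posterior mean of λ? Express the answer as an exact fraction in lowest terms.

65/21

Total count: 4 + 4 + 8 + 1 + 1 + 8 + 6 + 1 = 33.
Total exposure: 8 weeks.
Posterior: α' = 32 + 33 = 65, β' = 13 + 8 = 21.
Posterior mean = α'/β' = 65/21.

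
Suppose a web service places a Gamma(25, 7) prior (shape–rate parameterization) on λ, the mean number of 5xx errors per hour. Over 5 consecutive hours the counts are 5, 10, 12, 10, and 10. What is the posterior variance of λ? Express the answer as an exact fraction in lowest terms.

1/2

Total count: 5 + 10 + 12 + 10 + 10 = 47.
Total exposure: 5 hours.
Posterior: α' = 25 + 47 = 72, β' = 7 + 5 = 12.
Posterior variance = α'/β'² = 72/144 = 1/2.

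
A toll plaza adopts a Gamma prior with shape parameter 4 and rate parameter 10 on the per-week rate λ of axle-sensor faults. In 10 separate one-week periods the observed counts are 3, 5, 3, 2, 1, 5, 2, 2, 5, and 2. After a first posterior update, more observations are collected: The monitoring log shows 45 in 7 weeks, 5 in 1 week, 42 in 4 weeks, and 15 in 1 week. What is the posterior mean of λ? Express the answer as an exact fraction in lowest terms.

Total count: 3 + 5 + 3 + 2 + 1 + 5 + 2 + 2 + 5 + 2 = 30.
Total exposure: 10 weeks.
After the first batch: Gamma(4 + 30, 10 + 10) = Gamma(34, 20).
Total count: 45 + 5 + 42 + 15 = 107.
Total exposure: 7 + 1 + 4 + 1 = 13 weeks.
After the second batch: Gamma(34 + 107, 20 + 13) = Gamma(141, 33).
Posterior mean = α'/β' = 141/33 = 47/11.

47/11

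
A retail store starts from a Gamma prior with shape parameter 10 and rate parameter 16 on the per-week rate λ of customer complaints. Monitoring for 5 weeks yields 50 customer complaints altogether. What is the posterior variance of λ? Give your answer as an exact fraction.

Total count 50 over total exposure 5 weeks.
The Gamma prior is conjugate for the Poisson rate, so λ | data ~ Gamma(10+50, 16+5) = Gamma(60, 21).
Posterior variance = α'/β'² = 60/441 = 20/147.

20/147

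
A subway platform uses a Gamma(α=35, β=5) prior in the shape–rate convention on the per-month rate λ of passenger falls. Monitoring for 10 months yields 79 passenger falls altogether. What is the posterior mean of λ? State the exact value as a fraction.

38/5

Total count 79 over total exposure 10 months.
Gamma(α, β) with Poisson data over total exposure Σt gives posterior Gamma(α+Σx, β+Σt) = Gamma(114, 15).
Posterior mean = α'/β' = 114/15 = 38/5.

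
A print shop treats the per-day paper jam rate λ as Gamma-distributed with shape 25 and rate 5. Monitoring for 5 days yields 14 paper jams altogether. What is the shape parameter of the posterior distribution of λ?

39

Total count 14 over total exposure 5 days.
Conjugate update: add total count to the shape and total exposure to the rate, giving Gamma(39, 10).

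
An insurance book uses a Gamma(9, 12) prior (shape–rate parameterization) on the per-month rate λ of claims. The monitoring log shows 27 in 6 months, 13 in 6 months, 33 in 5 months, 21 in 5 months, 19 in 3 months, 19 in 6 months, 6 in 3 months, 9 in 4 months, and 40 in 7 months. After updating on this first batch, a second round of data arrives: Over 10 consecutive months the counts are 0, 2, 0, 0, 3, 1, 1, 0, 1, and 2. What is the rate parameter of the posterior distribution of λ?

Total count: 27 + 13 + 33 + 21 + 19 + 19 + 6 + 9 + 40 = 187.
Total exposure: 6 + 6 + 5 + 5 + 3 + 6 + 3 + 4 + 7 = 45 months.
After the first batch: Gamma(9 + 187, 12 + 45) = Gamma(196, 57).
Total count: 0 + 2 + 0 + 0 + 3 + 1 + 1 + 0 + 1 + 2 = 10.
Total exposure: 10 months.
After the second batch: Gamma(196 + 10, 57 + 10) = Gamma(206, 67).

67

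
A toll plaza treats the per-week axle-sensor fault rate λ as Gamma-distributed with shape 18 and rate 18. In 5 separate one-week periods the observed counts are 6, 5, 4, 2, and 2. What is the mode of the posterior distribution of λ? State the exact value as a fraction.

36/23

Total count: 6 + 5 + 4 + 2 + 2 = 19.
Total exposure: 5 weeks.
By Gamma–Poisson conjugacy, the posterior is Gamma(α + Σx, β + Σt) = Gamma(18 + 19, 18 + 5) = Gamma(37, 23).
Posterior mode = (α'−1)/β' = 36/23.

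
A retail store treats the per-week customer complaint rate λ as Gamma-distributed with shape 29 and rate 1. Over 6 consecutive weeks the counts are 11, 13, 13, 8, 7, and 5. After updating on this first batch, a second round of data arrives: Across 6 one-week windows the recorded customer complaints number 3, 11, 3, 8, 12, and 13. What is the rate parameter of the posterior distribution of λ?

Total count: 11 + 13 + 13 + 8 + 7 + 5 = 57.
Total exposure: 6 weeks.
After the first batch: Gamma(29 + 57, 1 + 6) = Gamma(86, 7).
Total count: 3 + 11 + 3 + 8 + 12 + 13 = 50.
Total exposure: 6 weeks.
After the second batch: Gamma(86 + 50, 7 + 6) = Gamma(136, 13).

13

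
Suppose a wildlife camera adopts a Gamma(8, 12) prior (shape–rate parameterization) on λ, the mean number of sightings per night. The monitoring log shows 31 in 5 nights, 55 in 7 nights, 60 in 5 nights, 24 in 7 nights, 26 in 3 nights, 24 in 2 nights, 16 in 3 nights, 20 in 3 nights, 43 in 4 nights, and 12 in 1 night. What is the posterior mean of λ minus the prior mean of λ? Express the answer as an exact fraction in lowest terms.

853/156

Total count: 31 + 55 + 60 + 24 + 26 + 24 + 16 + 20 + 43 + 12 = 311.
Total exposure: 5 + 7 + 5 + 7 + 3 + 2 + 3 + 3 + 4 + 1 = 40 nights.
By Gamma–Poisson conjugacy, the posterior is Gamma(α + Σx, β + Σt) = Gamma(8 + 311, 12 + 40) = Gamma(319, 52).
Posterior mean = 319/52 = 319/52; prior mean = 8/12 = 2/3. Difference = 319/52 − 2/3 = 853/156.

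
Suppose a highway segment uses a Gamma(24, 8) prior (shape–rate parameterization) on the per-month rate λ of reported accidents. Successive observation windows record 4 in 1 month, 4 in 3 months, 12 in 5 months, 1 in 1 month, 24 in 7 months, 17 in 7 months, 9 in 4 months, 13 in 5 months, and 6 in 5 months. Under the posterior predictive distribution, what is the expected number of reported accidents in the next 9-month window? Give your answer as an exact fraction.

Total count: 4 + 4 + 12 + 1 + 24 + 17 + 9 + 13 + 6 = 90.
Total exposure: 1 + 3 + 5 + 1 + 7 + 7 + 4 + 5 + 5 = 38 months.
By Gamma–Poisson conjugacy, the posterior is Gamma(α + Σx, β + Σt) = Gamma(24 + 90, 8 + 38) = Gamma(114, 46).
Predictive mean over a 9-month window = T·E[λ|data] = 9·114/46 = 513/23.

513/23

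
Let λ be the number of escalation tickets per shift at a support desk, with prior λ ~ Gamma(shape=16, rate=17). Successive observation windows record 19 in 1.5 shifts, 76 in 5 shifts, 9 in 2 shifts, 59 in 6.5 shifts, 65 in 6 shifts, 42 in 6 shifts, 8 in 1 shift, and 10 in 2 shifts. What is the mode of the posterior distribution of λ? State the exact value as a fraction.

303/47

Total count: 19 + 76 + 9 + 59 + 65 + 42 + 8 + 10 = 288.
Total exposure: 1.5 + 5 + 2 + 6.5 + 6 + 6 + 1 + 2 = 30 shifts.
Posterior: α' = 16 + 288 = 304, β' = 17 + 30 = 47.
Posterior mode = (α'−1)/β' = 303/47.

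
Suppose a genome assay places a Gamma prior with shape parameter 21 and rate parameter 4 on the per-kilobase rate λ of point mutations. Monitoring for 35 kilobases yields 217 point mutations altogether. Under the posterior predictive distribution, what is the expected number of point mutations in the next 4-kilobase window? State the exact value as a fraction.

952/39

Total count 217 over total exposure 35 kilobases.
The Gamma prior is conjugate for the Poisson rate, so λ | data ~ Gamma(21+217, 4+35) = Gamma(238, 39).
Predictive mean over a 4-kilobase window = T·E[λ|data] = 4·238/39 = 952/39.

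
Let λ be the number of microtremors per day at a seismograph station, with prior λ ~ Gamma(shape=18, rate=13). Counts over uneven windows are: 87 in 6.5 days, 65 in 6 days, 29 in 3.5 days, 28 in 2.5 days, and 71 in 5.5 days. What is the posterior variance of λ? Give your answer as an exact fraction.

Total count: 87 + 65 + 29 + 28 + 71 = 280.
Total exposure: 6.5 + 6 + 3.5 + 2.5 + 5.5 = 24 days.
Conjugate update: add total count to the shape and total exposure to the rate, giving Gamma(298, 37).
Posterior variance = α'/β'² = 298/1369.

298/1369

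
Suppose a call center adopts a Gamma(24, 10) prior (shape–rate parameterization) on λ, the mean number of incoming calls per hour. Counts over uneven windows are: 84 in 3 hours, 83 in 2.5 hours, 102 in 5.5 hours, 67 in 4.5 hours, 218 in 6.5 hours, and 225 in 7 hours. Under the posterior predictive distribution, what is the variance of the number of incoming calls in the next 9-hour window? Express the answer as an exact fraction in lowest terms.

38544/169

Total count: 84 + 83 + 102 + 67 + 218 + 225 = 779.
Total exposure: 3 + 2.5 + 5.5 + 4.5 + 6.5 + 7 = 29 hours.
Gamma(α, β) with Poisson data over total exposure Σt gives posterior Gamma(α+Σx, β+Σt) = Gamma(803, 39).
The posterior predictive for a window of length T is Negative Binomial with variance T·α'·(β'+T)/β'² = 9·803·48/1521 = 38544/169.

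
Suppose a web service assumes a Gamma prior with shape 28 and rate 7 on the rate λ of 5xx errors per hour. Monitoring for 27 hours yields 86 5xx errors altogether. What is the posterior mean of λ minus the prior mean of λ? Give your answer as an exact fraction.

Total count 86 over total exposure 27 hours.
Gamma(α, β) with Poisson data over total exposure Σt gives posterior Gamma(α+Σx, β+Σt) = Gamma(114, 34).
Posterior mean = 114/34 = 57/17; prior mean = 28/7 = 4. Difference = 57/17 − 4 = -11/17.

-11/17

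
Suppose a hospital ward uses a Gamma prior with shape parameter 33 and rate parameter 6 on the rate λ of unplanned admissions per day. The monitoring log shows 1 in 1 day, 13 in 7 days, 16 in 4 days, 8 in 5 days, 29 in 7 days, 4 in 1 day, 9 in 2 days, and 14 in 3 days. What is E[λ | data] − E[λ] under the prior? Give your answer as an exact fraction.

Total count: 1 + 13 + 16 + 8 + 29 + 4 + 9 + 14 = 94.
Total exposure: 1 + 7 + 4 + 5 + 7 + 1 + 2 + 3 = 30 days.
Posterior: α' = 33 + 94 = 127, β' = 6 + 30 = 36.
Posterior mean = 127/36 = 127/36; prior mean = 33/6 = 11/2. Difference = 127/36 − 11/2 = -71/36.

-71/36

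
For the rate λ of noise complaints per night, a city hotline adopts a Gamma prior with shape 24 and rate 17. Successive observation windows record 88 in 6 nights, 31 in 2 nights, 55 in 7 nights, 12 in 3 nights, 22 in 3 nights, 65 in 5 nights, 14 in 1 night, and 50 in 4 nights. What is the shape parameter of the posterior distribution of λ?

Total count: 88 + 31 + 55 + 12 + 22 + 65 + 14 + 50 = 337.
Total exposure: 6 + 2 + 7 + 3 + 3 + 5 + 1 + 4 = 31 nights.
The Gamma prior is conjugate for the Poisson rate, so λ | data ~ Gamma(24+337, 17+31) = Gamma(361, 48).

361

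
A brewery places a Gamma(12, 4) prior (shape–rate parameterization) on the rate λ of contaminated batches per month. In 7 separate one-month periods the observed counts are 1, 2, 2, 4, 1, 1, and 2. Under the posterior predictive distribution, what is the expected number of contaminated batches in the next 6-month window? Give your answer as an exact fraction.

150/11

Total count: 1 + 2 + 2 + 4 + 1 + 1 + 2 = 13.
Total exposure: 7 months.
The Gamma prior is conjugate for the Poisson rate, so λ | data ~ Gamma(12+13, 4+7) = Gamma(25, 11).
Predictive mean over a 6-month window = T·E[λ|data] = 6·25/11 = 150/11.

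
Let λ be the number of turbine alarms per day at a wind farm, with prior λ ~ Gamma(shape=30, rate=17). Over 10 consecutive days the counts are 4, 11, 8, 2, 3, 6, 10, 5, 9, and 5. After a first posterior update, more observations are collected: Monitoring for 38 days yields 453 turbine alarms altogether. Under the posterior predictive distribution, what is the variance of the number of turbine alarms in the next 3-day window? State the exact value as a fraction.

8568/325

Total count: 4 + 11 + 8 + 2 + 3 + 6 + 10 + 5 + 9 + 5 = 63.
Total exposure: 10 days.
After the first batch: Gamma(30 + 63, 17 + 10) = Gamma(93, 27).
Total count 453 over total exposure 38 days.
After the second batch: Gamma(93 + 453, 27 + 38) = Gamma(546, 65).
The posterior predictive for a window of length T is Negative Binomial with variance T·α'·(β'+T)/β'² = 3·546·68/4225 = 8568/325.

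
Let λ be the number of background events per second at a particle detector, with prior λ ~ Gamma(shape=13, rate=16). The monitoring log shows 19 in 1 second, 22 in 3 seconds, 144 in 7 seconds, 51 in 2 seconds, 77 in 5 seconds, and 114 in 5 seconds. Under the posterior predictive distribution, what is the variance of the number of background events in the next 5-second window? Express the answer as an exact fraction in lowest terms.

96800/1521

Total count: 19 + 22 + 144 + 51 + 77 + 114 = 427.
Total exposure: 1 + 3 + 7 + 2 + 5 + 5 = 23 seconds.
Posterior: α' = 13 + 427 = 440, β' = 16 + 23 = 39.
The posterior predictive for a window of length T is Negative Binomial with variance T·α'·(β'+T)/β'² = 5·440·44/1521 = 96800/1521.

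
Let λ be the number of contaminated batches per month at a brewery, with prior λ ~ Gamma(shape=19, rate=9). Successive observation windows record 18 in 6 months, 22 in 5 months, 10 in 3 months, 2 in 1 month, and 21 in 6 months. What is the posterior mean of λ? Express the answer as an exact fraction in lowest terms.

46/15

Total count: 18 + 22 + 10 + 2 + 21 = 73.
Total exposure: 6 + 5 + 3 + 1 + 6 = 21 months.
By Gamma–Poisson conjugacy, the posterior is Gamma(α + Σx, β + Σt) = Gamma(19 + 73, 9 + 21) = Gamma(92, 30).
Posterior mean = α'/β' = 92/30 = 46/15.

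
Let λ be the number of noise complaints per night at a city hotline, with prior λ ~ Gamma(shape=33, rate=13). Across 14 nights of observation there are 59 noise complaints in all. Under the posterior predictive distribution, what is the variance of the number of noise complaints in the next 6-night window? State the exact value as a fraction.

Total count 59 over total exposure 14 nights.
By Gamma–Poisson conjugacy, the posterior is Gamma(α + Σx, β + Σt) = Gamma(33 + 59, 13 + 14) = Gamma(92, 27).
The posterior predictive for a window of length T is Negative Binomial with variance T·α'·(β'+T)/β'² = 6·92·33/729 = 2024/81.

2024/81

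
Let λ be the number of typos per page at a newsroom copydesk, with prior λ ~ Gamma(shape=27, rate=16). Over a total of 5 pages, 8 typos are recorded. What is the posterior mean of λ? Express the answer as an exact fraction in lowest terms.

5/3

Total count 8 over total exposure 5 pages.
Posterior: α' = 27 + 8 = 35, β' = 16 + 5 = 21.
Posterior mean = α'/β' = 35/21 = 5/3.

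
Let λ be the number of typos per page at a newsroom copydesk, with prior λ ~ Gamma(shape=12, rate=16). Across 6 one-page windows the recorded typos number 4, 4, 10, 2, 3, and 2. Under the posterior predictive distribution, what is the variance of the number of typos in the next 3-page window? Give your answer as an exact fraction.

Total count: 4 + 4 + 10 + 2 + 3 + 2 = 25.
Total exposure: 6 pages.
Posterior: α' = 12 + 25 = 37, β' = 16 + 6 = 22.
The posterior predictive for a window of length T is Negative Binomial with variance T·α'·(β'+T)/β'² = 3·37·25/484 = 2775/484.

2775/484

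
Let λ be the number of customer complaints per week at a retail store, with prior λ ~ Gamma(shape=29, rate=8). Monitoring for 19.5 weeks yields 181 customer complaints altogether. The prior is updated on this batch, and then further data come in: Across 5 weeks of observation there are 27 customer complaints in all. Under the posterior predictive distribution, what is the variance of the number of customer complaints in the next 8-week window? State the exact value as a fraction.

Total count 181 over total exposure 19.5 weeks.
After the first batch: Gamma(29 + 181, 8 + 19.5) = Gamma(210, 55/2).
Total count 27 over total exposure 5 weeks.
After the second batch: Gamma(210 + 27, 55/2 + 5) = Gamma(237, 65/2).
The posterior predictive for a window of length T is Negative Binomial with variance T·α'·(β'+T)/β'² = 8·237·(81/2)/(4225/4) = 307152/4225.

307152/4225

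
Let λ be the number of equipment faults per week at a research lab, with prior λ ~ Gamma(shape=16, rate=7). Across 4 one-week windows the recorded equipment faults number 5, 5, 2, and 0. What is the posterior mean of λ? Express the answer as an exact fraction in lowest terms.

Total count: 5 + 5 + 2 + 0 = 12.
Total exposure: 4 weeks.
Conjugate update: add total count to the shape and total exposure to the rate, giving Gamma(28, 11).
Posterior mean = α'/β' = 28/11.

28/11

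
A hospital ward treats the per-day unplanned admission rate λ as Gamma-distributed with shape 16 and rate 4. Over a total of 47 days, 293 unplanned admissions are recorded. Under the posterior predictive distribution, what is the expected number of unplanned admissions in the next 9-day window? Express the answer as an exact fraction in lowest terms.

927/17

Total count 293 over total exposure 47 days.
Posterior: α' = 16 + 293 = 309, β' = 4 + 47 = 51.
Predictive mean over a 9-day window = T·E[λ|data] = 9·309/51 = 927/17.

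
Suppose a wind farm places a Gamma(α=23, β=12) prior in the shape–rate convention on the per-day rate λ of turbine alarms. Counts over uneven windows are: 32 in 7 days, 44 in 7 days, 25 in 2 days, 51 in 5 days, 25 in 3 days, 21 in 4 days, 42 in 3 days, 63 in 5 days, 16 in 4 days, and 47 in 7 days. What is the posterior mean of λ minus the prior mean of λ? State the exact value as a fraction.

Total count: 32 + 44 + 25 + 51 + 25 + 21 + 42 + 63 + 16 + 47 = 366.
Total exposure: 7 + 7 + 2 + 5 + 3 + 4 + 3 + 5 + 4 + 7 = 47 days.
Conjugate update: add total count to the shape and total exposure to the rate, giving Gamma(389, 59).
Posterior mean = 389/59 = 389/59; prior mean = 23/12 = 23/12. Difference = 389/59 − 23/12 = 3311/708.

3311/708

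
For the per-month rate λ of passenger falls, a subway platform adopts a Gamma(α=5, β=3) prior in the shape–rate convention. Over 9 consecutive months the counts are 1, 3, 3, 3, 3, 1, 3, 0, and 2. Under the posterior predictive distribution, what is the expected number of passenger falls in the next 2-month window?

4

Total count: 1 + 3 + 3 + 3 + 3 + 1 + 3 + 0 + 2 = 19.
Total exposure: 9 months.
Posterior: α' = 5 + 19 = 24, β' = 3 + 9 = 12.
Predictive mean over a 2-month window = T·E[λ|data] = 2·24/12 = 4.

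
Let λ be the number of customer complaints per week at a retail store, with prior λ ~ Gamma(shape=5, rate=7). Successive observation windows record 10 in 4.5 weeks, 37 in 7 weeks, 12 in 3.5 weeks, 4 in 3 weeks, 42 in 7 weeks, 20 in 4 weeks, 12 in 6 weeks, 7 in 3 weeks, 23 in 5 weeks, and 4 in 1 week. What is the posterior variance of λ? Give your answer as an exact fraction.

176/2601

Total count: 10 + 37 + 12 + 4 + 42 + 20 + 12 + 7 + 23 + 4 = 171.
Total exposure: 4.5 + 7 + 3.5 + 3 + 7 + 4 + 6 + 3 + 5 + 1 = 44 weeks.
The Gamma prior is conjugate for the Poisson rate, so λ | data ~ Gamma(5+171, 7+44) = Gamma(176, 51).
Posterior variance = α'/β'² = 176/2601.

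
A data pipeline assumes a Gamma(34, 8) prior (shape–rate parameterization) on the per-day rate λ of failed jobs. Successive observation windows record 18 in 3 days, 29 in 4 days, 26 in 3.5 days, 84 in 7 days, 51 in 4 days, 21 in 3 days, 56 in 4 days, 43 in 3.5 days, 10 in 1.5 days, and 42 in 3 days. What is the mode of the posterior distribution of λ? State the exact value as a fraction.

Total count: 18 + 29 + 26 + 84 + 51 + 21 + 56 + 43 + 10 + 42 = 380.
Total exposure: 3 + 4 + 3.5 + 7 + 4 + 3 + 4 + 3.5 + 1.5 + 3 = 36.5 days.
Conjugate update: add total count to the shape and total exposure to the rate, giving Gamma(414, 89/2).
Posterior mode = (α'−1)/β' = 413/(89/2) = 826/89.

826/89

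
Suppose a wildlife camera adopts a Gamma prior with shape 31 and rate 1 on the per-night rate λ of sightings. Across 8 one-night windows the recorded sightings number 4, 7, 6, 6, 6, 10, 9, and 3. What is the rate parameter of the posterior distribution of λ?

Total count: 4 + 7 + 6 + 6 + 6 + 10 + 9 + 3 = 51.
Total exposure: 8 nights.
Posterior: α' = 31 + 51 = 82, β' = 1 + 8 = 9.

9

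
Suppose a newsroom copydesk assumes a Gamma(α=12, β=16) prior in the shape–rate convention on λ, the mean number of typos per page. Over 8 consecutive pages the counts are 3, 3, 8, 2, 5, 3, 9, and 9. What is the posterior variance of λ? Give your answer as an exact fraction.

Total count: 3 + 3 + 8 + 2 + 5 + 3 + 9 + 9 = 42.
Total exposure: 8 pages.
The Gamma prior is conjugate for the Poisson rate, so λ | data ~ Gamma(12+42, 16+8) = Gamma(54, 24).
Posterior variance = α'/β'² = 54/576 = 3/32.

3/32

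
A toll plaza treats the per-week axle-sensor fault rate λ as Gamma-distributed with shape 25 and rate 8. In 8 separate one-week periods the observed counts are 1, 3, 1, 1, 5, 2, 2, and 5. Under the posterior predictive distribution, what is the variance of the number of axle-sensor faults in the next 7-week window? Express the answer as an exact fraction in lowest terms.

Total count: 1 + 3 + 1 + 1 + 5 + 2 + 2 + 5 = 20.
Total exposure: 8 weeks.
By Gamma–Poisson conjugacy, the posterior is Gamma(α + Σx, β + Σt) = Gamma(25 + 20, 8 + 8) = Gamma(45, 16).
The posterior predictive for a window of length T is Negative Binomial with variance T·α'·(β'+T)/β'² = 7·45·23/256 = 7245/256.

7245/256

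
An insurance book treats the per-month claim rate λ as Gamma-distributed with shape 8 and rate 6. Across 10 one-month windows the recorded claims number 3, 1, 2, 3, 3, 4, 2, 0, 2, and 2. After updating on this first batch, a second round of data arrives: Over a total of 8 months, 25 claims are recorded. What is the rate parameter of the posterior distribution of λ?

24

Total count: 3 + 1 + 2 + 3 + 3 + 4 + 2 + 0 + 2 + 2 = 22.
Total exposure: 10 months.
After the first batch: Gamma(8 + 22, 6 + 10) = Gamma(30, 16).
Total count 25 over total exposure 8 months.
After the second batch: Gamma(30 + 25, 16 + 8) = Gamma(55, 24).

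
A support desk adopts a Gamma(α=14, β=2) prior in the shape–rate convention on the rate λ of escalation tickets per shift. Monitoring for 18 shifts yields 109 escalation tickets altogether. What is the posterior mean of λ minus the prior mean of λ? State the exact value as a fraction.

-17/20

Total count 109 over total exposure 18 shifts.
Conjugate update: add total count to the shape and total exposure to the rate, giving Gamma(123, 20).
Posterior mean = 123/20 = 123/20; prior mean = 14/2 = 7. Difference = 123/20 − 7 = -17/20.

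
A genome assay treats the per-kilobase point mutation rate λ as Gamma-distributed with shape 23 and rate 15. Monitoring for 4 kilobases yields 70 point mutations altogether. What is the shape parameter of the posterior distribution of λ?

Total count 70 over total exposure 4 kilobases.
By Gamma–Poisson conjugacy, the posterior is Gamma(α + Σx, β + Σt) = Gamma(23 + 70, 15 + 4) = Gamma(93, 19).

93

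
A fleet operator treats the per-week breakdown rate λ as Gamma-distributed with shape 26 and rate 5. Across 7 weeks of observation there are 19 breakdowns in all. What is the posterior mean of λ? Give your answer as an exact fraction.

Total count 19 over total exposure 7 weeks.
Conjugate update: add total count to the shape and total exposure to the rate, giving Gamma(45, 12).
Posterior mean = α'/β' = 45/12 = 15/4.

15/4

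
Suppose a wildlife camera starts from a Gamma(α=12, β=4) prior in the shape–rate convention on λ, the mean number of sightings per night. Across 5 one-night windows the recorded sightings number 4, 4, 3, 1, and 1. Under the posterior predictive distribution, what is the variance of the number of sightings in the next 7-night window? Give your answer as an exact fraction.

2800/81

Total count: 4 + 4 + 3 + 1 + 1 = 13.
Total exposure: 5 nights.
The Gamma prior is conjugate for the Poisson rate, so λ | data ~ Gamma(12+13, 4+5) = Gamma(25, 9).
The posterior predictive for a window of length T is Negative Binomial with variance T·α'·(β'+T)/β'² = 7·25·16/81 = 2800/81.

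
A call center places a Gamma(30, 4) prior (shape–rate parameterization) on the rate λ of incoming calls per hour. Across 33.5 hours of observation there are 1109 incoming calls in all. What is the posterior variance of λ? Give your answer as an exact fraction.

Total count 1109 over total exposure 33.5 hours.
Conjugate update: add total count to the shape and total exposure to the rate, giving Gamma(1139, 75/2).
Posterior variance = α'/β'² = 1139/(5625/4) = 4556/5625.

4556/5625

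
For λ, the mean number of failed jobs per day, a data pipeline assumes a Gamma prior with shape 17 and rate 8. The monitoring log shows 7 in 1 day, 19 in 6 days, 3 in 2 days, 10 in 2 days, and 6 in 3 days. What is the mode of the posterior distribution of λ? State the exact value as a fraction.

61/22

Total count: 7 + 19 + 3 + 10 + 6 = 45.
Total exposure: 1 + 6 + 2 + 2 + 3 = 14 days.
Posterior: α' = 17 + 45 = 62, β' = 8 + 14 = 22.
Posterior mode = (α'−1)/β' = 61/22.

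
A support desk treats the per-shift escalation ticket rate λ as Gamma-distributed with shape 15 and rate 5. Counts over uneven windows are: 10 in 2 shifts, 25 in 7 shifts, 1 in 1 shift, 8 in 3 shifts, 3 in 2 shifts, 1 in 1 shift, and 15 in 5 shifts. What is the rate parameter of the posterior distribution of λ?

Total count: 10 + 25 + 1 + 8 + 3 + 1 + 15 = 63.
Total exposure: 2 + 7 + 1 + 3 + 2 + 1 + 5 = 21 shifts.
Conjugate update: add total count to the shape and total exposure to the rate, giving Gamma(78, 26).

26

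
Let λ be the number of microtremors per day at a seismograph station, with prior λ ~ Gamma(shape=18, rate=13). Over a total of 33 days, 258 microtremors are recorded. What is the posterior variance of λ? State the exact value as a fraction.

3/23

Total count 258 over total exposure 33 days.
By Gamma–Poisson conjugacy, the posterior is Gamma(α + Σx, β + Σt) = Gamma(18 + 258, 13 + 33) = Gamma(276, 46).
Posterior variance = α'/β'² = 276/2116 = 3/23.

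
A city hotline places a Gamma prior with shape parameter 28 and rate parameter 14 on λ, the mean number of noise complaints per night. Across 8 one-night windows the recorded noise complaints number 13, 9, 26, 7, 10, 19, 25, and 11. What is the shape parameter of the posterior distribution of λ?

148

Total count: 13 + 9 + 26 + 7 + 10 + 19 + 25 + 11 = 120.
Total exposure: 8 nights.
Gamma(α, β) with Poisson data over total exposure Σt gives posterior Gamma(α+Σx, β+Σt) = Gamma(148, 22).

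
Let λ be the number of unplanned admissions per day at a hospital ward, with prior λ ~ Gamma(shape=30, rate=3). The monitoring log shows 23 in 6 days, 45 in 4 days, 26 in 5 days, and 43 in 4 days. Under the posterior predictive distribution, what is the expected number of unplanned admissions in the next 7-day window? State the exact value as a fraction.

Total count: 23 + 45 + 26 + 43 = 137.
Total exposure: 6 + 4 + 5 + 4 = 19 days.
Conjugate update: add total count to the shape and total exposure to the rate, giving Gamma(167, 22).
Predictive mean over a 7-day window = T·E[λ|data] = 7·167/22 = 1169/22.

1169/22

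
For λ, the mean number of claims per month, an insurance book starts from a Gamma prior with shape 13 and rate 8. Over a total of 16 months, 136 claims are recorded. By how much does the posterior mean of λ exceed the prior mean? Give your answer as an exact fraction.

Total count 136 over total exposure 16 months.
The Gamma prior is conjugate for the Poisson rate, so λ | data ~ Gamma(13+136, 8+16) = Gamma(149, 24).
Posterior mean = 149/24 = 149/24; prior mean = 13/8 = 13/8. Difference = 149/24 − 13/8 = 55/12.

55/12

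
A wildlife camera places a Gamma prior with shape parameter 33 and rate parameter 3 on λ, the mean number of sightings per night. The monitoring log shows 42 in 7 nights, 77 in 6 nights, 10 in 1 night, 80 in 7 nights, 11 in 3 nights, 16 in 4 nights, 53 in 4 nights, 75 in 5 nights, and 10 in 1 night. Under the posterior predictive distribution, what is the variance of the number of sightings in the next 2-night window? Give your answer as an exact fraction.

Total count: 42 + 77 + 10 + 80 + 11 + 16 + 53 + 75 + 10 = 374.
Total exposure: 7 + 6 + 1 + 7 + 3 + 4 + 4 + 5 + 1 = 38 nights.
By Gamma–Poisson conjugacy, the posterior is Gamma(α + Σx, β + Σt) = Gamma(33 + 374, 3 + 38) = Gamma(407, 41).
The posterior predictive for a window of length T is Negative Binomial with variance T·α'·(β'+T)/β'² = 2·407·43/1681 = 35002/1681.

35002/1681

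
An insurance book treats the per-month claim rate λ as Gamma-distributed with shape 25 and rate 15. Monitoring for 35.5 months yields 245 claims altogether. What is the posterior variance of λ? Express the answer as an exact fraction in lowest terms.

1080/10201

Total count 245 over total exposure 35.5 months.
Gamma(α, β) with Poisson data over total exposure Σt gives posterior Gamma(α+Σx, β+Σt) = Gamma(270, 101/2).
Posterior variance = α'/β'² = 270/(10201/4) = 1080/10201.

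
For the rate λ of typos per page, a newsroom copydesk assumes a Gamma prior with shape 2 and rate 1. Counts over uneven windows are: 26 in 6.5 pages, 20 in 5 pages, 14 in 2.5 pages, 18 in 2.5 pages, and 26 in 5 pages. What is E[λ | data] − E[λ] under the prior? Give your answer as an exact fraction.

Total count: 26 + 20 + 14 + 18 + 26 = 104.
Total exposure: 6.5 + 5 + 2.5 + 2.5 + 5 = 21.5 pages.
Conjugate update: add total count to the shape and total exposure to the rate, giving Gamma(106, 45/2).
Posterior mean = 106/(45/2) = 212/45; prior mean = 2/1 = 2. Difference = 212/45 − 2 = 122/45.

122/45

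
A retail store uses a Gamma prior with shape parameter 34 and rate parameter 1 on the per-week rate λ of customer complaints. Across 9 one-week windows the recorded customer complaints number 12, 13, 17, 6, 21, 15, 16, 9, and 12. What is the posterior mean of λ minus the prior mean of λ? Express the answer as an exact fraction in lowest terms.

Total count: 12 + 13 + 17 + 6 + 21 + 15 + 16 + 9 + 12 = 121.
Total exposure: 9 weeks.
By Gamma–Poisson conjugacy, the posterior is Gamma(α + Σx, β + Σt) = Gamma(34 + 121, 1 + 9) = Gamma(155, 10).
Posterior mean = 155/10 = 31/2; prior mean = 34/1 = 34. Difference = 31/2 − 34 = -37/2.

-37/2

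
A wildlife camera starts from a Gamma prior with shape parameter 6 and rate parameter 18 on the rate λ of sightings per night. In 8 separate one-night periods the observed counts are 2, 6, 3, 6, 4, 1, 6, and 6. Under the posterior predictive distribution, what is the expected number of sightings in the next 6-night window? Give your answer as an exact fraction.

Total count: 2 + 6 + 3 + 6 + 4 + 1 + 6 + 6 = 34.
Total exposure: 8 nights.
Conjugate update: add total count to the shape and total exposure to the rate, giving Gamma(40, 26).
Predictive mean over a 6-night window = T·E[λ|data] = 6·40/26 = 120/13.

120/13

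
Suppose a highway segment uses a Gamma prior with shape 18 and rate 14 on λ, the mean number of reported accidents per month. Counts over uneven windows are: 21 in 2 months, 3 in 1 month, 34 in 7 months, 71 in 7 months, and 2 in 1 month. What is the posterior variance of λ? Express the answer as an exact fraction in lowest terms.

Total count: 21 + 3 + 34 + 71 + 2 = 131.
Total exposure: 2 + 1 + 7 + 7 + 1 = 18 months.
By Gamma–Poisson conjugacy, the posterior is Gamma(α + Σx, β + Σt) = Gamma(18 + 131, 14 + 18) = Gamma(149, 32).
Posterior variance = α'/β'² = 149/1024.

149/1024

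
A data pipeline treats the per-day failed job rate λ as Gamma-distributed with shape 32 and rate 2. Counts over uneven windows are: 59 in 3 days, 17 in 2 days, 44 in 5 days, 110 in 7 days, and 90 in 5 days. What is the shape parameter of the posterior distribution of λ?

352

Total count: 59 + 17 + 44 + 110 + 90 = 320.
Total exposure: 3 + 2 + 5 + 7 + 5 = 22 days.
Gamma(α, β) with Poisson data over total exposure Σt gives posterior Gamma(α+Σx, β+Σt) = Gamma(352, 24).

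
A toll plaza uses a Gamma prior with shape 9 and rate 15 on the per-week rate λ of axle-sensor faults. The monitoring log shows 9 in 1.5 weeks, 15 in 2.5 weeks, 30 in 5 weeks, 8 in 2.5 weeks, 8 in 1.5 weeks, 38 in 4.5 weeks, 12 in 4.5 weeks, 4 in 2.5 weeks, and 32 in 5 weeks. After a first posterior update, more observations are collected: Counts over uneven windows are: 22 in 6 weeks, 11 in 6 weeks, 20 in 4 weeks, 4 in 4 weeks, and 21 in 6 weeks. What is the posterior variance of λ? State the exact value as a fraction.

Total count: 9 + 15 + 30 + 8 + 8 + 38 + 12 + 4 + 32 = 156.
Total exposure: 1.5 + 2.5 + 5 + 2.5 + 1.5 + 4.5 + 4.5 + 2.5 + 5 = 29.5 weeks.
After the first batch: Gamma(9 + 156, 15 + 29.5) = Gamma(165, 89/2).
Total count: 22 + 11 + 20 + 4 + 21 = 78.
Total exposure: 6 + 6 + 4 + 4 + 6 = 26 weeks.
After the second batch: Gamma(165 + 78, 89/2 + 26) = Gamma(243, 141/2).
Posterior variance = α'/β'² = 243/(19881/4) = 108/2209.

108/2209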